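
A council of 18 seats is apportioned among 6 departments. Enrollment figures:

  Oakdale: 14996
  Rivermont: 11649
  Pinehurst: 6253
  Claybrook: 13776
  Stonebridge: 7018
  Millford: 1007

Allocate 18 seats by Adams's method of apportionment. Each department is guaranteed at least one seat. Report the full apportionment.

Standard divisor 54699/18 ≈ 3038.833; standard quotas: Oakdale 4.935, Rivermont 3.833, Pinehurst 2.058, Claybrook 4.533, Stonebridge 2.309, Millford 0.331.
Rounding up gives 5, 4, 3, 5, 3, 1 = 21 seats, so the divisor must be adjusted.
With modified divisor 3600: modified quotas Oakdale 4.166, Rivermont 3.236, Pinehurst 1.737, Claybrook 3.827, Stonebridge 1.949, Millford 0.280.
Rounding up: Oakdale 5, Rivermont 4, Pinehurst 2, Claybrook 4, Stonebridge 2, Millford 1 (total 18).

Oakdale: 5, Rivermont: 4, Pinehurst: 2, Claybrook: 4, Stonebridge: 2, Millford: 1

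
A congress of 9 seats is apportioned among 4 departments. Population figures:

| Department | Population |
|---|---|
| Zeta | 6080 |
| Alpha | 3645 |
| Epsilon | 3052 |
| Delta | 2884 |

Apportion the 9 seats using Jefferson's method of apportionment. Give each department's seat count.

Standard divisor 15661/9 ≈ 1740.111; standard quotas: Zeta 3.494, Alpha 2.095, Epsilon 1.754, Delta 1.657.
Rounding down gives 3, 2, 1, 1 = 7 seats, so the divisor must be adjusted.
With modified divisor 1500: modified quotas Zeta 4.053, Alpha 2.430, Epsilon 2.035, Delta 1.923.
Rounding down: Zeta 4, Alpha 2, Epsilon 2, Delta 1 (total 9).

Zeta=4, Alpha=2, Epsilon=2, Delta=1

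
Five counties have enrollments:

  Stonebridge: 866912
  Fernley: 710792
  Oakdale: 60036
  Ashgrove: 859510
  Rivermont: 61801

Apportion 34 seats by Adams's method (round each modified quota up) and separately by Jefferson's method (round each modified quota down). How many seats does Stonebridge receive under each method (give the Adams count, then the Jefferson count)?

Adams: Stonebridge 11, Fernley 10, Oakdale 1, Ashgrove 11, Rivermont 1.
Jefferson: Stonebridge 12, Fernley 10, Oakdale 0, Ashgrove 12, Rivermont 0.
Stonebridge gets 11 under Adams and 12 under Jefferson.

11 and 12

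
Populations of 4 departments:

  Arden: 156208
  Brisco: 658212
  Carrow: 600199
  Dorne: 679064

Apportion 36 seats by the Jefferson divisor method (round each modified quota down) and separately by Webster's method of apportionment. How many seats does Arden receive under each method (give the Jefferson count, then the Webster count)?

2 and 3

Jefferson: Arden 2, Brisco 12, Carrow 10, Dorne 12.
Webster: Arden 3, Brisco 11, Carrow 10, Dorne 12.
Arden gets 2 under Jefferson and 3 under Webster.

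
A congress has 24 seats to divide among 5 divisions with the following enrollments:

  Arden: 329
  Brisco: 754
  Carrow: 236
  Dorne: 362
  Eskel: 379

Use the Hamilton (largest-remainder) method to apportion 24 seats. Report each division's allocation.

Total 2060; standard divisor 2060/24 ≈ 85.833.
Standard quotas: Arden 3.833, Brisco 8.784, Carrow 2.750, Dorne 4.217, Eskel 4.416.
Lower quotas: Arden 3, Brisco 8, Carrow 2, Dorne 4, Eskel 4 (sum 21, leaving 3 seats).
Remainders in descending order: Arden 0.833, Brisco 0.784, Carrow 0.750, Eskel 0.416, Dorne 0.217.
Largest remainders: Arden, Brisco, Carrow receive the extra seats.

Arden 4, Brisco 9, Carrow 3, Dorne 4, Eskel 4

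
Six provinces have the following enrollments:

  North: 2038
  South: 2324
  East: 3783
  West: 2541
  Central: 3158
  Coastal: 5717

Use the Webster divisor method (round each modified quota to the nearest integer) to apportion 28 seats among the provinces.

Standard divisor 19561/28 ≈ 698.607; standard quotas: North 2.917, South 3.327, East 5.415, West 3.637, Central 4.520, Coastal 8.183.
Rounding to the nearest integer gives North 3, South 3, East 5, West 4, Central 5, Coastal 8 — total 28, matching the house size, so no adjustment is needed.

North=3, South=3, East=5, West=4, Central=5, Coastal=8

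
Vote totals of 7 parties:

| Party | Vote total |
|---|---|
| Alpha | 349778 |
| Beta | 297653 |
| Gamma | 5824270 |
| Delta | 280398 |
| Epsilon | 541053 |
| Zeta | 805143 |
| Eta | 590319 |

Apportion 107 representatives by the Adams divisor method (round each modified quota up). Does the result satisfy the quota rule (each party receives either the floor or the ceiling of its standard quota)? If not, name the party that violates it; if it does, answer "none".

Standard quotas: Alpha 4.308, Beta 3.666, Gamma 71.726, Delta 3.453, Epsilon 6.663, Zeta 9.915, Eta 7.270.
Adams allocation: Alpha 5, Beta 4, Gamma 70, Delta 4, Epsilon 7, Zeta 10, Eta 7.
Gamma has quota 71.726 (lower 71, upper 72) but receives 70 — outside the quota interval.

Gamma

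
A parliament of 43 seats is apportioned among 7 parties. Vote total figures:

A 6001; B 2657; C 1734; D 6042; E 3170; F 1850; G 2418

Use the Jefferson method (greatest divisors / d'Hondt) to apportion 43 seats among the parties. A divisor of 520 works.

A: 11; B: 5; C: 3; D: 11; E: 6; F: 3; G: 4

With modified divisor 520: modified quotas A 11.540, B 5.110, C 3.335, D 11.619, E 6.096, F 3.558, G 4.650.
Rounding down: A 11, B 5, C 3, D 11, E 6, F 3, G 4 (total 43).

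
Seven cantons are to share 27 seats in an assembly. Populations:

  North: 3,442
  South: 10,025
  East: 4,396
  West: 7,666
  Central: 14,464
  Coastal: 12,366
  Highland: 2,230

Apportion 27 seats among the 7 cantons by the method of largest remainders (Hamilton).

Total 54589; standard divisor 54589/27 ≈ 2021.815.
Standard quotas: North 1.7024, South 4.9584, East 2.1743, West 3.7916, Central 7.1540, Coastal 6.1163, Highland 1.1030.
Lower quotas: North 1, South 4, East 2, West 3, Central 7, Coastal 6, Highland 1 (sum 24, leaving 3 seats).
Remainders in descending order: South 0.9584, West 0.7916, North 0.7024, East 0.1743, Central 0.1540, Coastal 0.1163, Highland 0.1030.
Largest remainders: South, West, North receive the extra seats.

North 2, South 5, East 2, West 4, Central 7, Coastal 6, Highland 1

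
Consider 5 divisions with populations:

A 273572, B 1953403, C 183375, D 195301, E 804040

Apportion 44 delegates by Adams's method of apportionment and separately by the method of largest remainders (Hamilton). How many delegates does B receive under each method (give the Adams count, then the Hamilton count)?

Adams: A 4, B 24, C 3, D 3, E 10.
Hamilton: A 4, B 25, C 2, D 3, E 10.
B gets 24 under Adams and 25 under Hamilton.

24 and 25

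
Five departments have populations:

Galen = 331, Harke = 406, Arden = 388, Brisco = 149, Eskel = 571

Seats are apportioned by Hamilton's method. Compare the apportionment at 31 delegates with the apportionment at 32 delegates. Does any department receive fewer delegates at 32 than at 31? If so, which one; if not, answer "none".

At 31 seats: Galen 6, Harke 7, Arden 6, Brisco 2, Eskel 10.
At 32 seats: Galen 6, Harke 7, Arden 7, Brisco 2, Eskel 10.
No department's allocation decreased.

none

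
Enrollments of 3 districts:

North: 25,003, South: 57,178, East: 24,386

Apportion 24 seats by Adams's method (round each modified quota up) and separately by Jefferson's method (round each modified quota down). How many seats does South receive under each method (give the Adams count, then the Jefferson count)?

12 and 13

Adams: North 6, South 12, East 6.
Jefferson: North 6, South 13, East 5.
South gets 12 under Adams and 13 under Jefferson.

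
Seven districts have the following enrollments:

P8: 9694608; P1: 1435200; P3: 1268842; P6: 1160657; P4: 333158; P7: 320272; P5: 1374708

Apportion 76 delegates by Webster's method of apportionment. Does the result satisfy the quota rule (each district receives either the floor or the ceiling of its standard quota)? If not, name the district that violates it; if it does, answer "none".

Standard quotas: P8 47.268, P1 6.998, P3 6.187, P6 5.659, P4 1.624, P7 1.562, P5 6.703.
Webster allocation: P8 46, P1 7, P3 6, P6 6, P4 2, P7 2, P5 7.
P8 has quota 47.268 (lower 47, upper 48) but receives 46 — outside the quota interval.

P8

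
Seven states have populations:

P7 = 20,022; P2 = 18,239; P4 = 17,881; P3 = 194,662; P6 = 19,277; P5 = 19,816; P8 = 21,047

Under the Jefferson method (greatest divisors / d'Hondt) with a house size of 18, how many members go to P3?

Standard divisor 310944/18 ≈ 17274.667; standard quotas: P7 1.159, P2 1.056, P4 1.035, P3 11.269, P6 1.116, P5 1.147, P8 1.218.
Rounding down gives 1, 1, 1, 11, 1, 1, 1 = 17 seats, so the divisor must be adjusted.
With modified divisor 15600: modified quotas P7 1.283, P2 1.169, P4 1.146, P3 12.478, P6 1.236, P5 1.270, P8 1.349.
Rounding down: P7 1, P2 1, P4 1, P3 12, P6 1, P5 1, P8 1 (total 18).
P3 receives 12.

12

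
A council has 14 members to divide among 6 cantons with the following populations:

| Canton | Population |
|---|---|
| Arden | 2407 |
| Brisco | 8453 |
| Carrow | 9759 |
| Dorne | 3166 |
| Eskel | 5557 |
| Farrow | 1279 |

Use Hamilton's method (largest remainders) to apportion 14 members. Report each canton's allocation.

Arden: 1; Brisco: 4; Carrow: 4; Dorne: 1; Eskel: 3; Farrow: 1

Total 30621; standard divisor 30621/14 ≈ 2187.214.
Standard quotas: Arden 1.1005, Brisco 3.8647, Carrow 4.4618, Dorne 1.4475, Eskel 2.5407, Farrow 0.5848.
Lower quotas: Arden 1, Brisco 3, Carrow 4, Dorne 1, Eskel 2, Farrow 0 (sum 11, leaving 3 seats).
Remainders in descending order: Brisco 0.8647, Farrow 0.5848, Eskel 0.5407, Carrow 0.4618, Dorne 0.4475, Arden 0.1005.
Largest remainders: Brisco, Farrow, Eskel receive the extra seats.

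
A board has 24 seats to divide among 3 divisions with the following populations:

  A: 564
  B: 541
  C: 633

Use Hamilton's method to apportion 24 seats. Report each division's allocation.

Standard divisor: 1738 ÷ 24 ≈ 72.417.
Standard quotas: A 7.788, B 7.471, C 8.741.
Lower quotas: A 7, B 7, C 8 (sum 22, leaving 2 seats).
Remainders in descending order: A 0.788, C 0.741, B 0.471.
Largest remainders: A, C receive the extra seats.

A 8; B 7; C 9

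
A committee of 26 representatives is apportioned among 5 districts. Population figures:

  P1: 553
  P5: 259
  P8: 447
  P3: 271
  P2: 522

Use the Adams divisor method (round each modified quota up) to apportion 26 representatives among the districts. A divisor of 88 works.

With modified divisor 88: modified quotas P1 6.284, P5 2.943, P8 5.080, P3 3.080, P2 5.932.
Rounding up: P1 7, P5 3, P8 6, P3 4, P2 6 (total 26).

P1 7; P5 3; P8 6; P3 4; P2 6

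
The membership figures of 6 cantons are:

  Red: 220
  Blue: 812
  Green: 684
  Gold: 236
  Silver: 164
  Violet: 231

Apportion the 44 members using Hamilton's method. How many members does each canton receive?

The standard divisor is 2347/44 ≈ 53.341.
Standard quotas: Red 4.124, Blue 15.223, Green 12.823, Gold 4.424, Silver 3.075, Violet 4.331.
Lower quotas: Red 4, Blue 15, Green 12, Gold 4, Silver 3, Violet 4 (sum 42, leaving 2 seats).
Remainders in descending order: Green 0.823, Gold 0.424, Violet 0.331, Blue 0.223, Red 0.124, Silver 0.075.
Largest remainders: Green, Gold receive the extra seats.

Red 4, Blue 15, Green 13, Gold 5, Silver 3, Violet 4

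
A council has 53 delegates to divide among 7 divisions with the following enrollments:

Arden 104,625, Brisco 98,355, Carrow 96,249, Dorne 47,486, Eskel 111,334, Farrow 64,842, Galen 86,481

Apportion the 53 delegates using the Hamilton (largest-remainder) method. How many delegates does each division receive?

Arden 9; Brisco 9; Carrow 8; Dorne 4; Eskel 10; Farrow 6; Galen 7

Standard divisor: 609372 ÷ 53 ≈ 11497.585.
Standard quotas: Arden 9.0997, Brisco 8.5544, Carrow 8.3712, Dorne 4.1301, Eskel 9.6833, Farrow 5.6396, Galen 7.5217.
Lower quotas: Arden 9, Brisco 8, Carrow 8, Dorne 4, Eskel 9, Farrow 5, Galen 7 (sum 50, leaving 3 seats).
Remainders in descending order: Eskel 0.6833, Farrow 0.6396, Brisco 0.5544, Galen 0.5217, Carrow 0.3712, Dorne 0.1301, Arden 0.0997.
Largest remainders: Eskel, Farrow, Brisco receive the extra seats.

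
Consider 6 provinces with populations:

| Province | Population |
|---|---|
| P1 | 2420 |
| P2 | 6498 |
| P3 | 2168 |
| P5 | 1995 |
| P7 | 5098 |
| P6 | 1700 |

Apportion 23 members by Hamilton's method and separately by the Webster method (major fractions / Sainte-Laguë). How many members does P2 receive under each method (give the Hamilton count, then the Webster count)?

Hamilton: P1 3, P2 8, P3 2, P5 2, P7 6, P6 2.
Webster: P1 3, P2 7, P3 3, P5 2, P7 6, P6 2.
P2 gets 8 under Hamilton and 7 under Webster.

8 and 7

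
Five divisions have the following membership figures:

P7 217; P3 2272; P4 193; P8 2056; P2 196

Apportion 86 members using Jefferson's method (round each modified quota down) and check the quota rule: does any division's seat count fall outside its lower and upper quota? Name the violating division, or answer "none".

Standard quotas: P7 3.782, P3 39.601, P4 3.364, P8 35.836, P2 3.416.
Jefferson allocation: P7 3, P3 40, P4 3, P8 37, P2 3.
P8 has quota 35.836 (lower 35, upper 36) but receives 37 — outside the quota interval.

P8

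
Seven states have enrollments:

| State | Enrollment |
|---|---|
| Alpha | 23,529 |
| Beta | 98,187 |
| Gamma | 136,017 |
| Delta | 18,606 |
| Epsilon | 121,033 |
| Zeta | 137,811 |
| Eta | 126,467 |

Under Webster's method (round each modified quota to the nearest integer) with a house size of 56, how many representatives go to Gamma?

Standard divisor 661650/56 ≈ 11815.179; standard quotas: Alpha 1.991, Beta 8.310, Gamma 11.512, Delta 1.575, Epsilon 10.244, Zeta 11.664, Eta 10.704.
Rounding to the nearest integer gives 2, 8, 12, 2, 10, 12, 11 = 57 seats, so the divisor must be adjusted.
With modified divisor 11900: modified quotas Alpha 1.977, Beta 8.251, Gamma 11.430, Delta 1.564, Epsilon 10.171, Zeta 11.581, Eta 10.627.
Rounding to the nearest integer: Alpha 2, Beta 8, Gamma 11, Delta 2, Epsilon 10, Zeta 12, Eta 11 (total 56).
Gamma receives 11.

11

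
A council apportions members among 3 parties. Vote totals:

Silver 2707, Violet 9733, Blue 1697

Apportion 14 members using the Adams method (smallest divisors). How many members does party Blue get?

Standard divisor 14137/14 ≈ 1009.786; standard quotas: Silver 2.681, Violet 9.639, Blue 1.681.
Rounding up gives 3, 10, 2 = 15 seats, so the divisor must be adjusted.
With modified divisor 1100: modified quotas Silver 2.461, Violet 8.848, Blue 1.543.
Rounding up: Silver 3, Violet 9, Blue 2 (total 14).
Blue receives 2.

2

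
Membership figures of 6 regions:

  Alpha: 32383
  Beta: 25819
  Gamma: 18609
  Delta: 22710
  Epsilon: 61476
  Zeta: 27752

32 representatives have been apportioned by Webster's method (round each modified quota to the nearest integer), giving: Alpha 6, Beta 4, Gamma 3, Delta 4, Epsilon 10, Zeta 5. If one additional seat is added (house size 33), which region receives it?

Epsilon

Priority for the next seat is population ÷ (current seats + 0.5).
Priorities: Alpha 4982.000, Beta 5737.556, Gamma 5316.857, Delta 5046.667, Epsilon 5854.857, Zeta 5045.818.
Highest priority: Epsilon.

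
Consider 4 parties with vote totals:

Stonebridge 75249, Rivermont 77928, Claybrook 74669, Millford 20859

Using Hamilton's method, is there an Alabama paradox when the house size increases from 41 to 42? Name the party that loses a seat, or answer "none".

Millford

At 41 seats: Stonebridge 12, Rivermont 13, Claybrook 12, Millford 4.
At 42 seats: Stonebridge 13, Rivermont 13, Claybrook 13, Millford 3.
Millford drops from 4 to 3.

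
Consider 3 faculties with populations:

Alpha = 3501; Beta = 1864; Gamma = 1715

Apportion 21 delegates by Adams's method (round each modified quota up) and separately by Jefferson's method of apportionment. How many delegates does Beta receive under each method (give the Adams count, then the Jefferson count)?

6 and 5

Adams: Alpha 10, Beta 6, Gamma 5.
Jefferson: Alpha 11, Beta 5, Gamma 5.
Beta gets 6 under Adams and 5 under Jefferson.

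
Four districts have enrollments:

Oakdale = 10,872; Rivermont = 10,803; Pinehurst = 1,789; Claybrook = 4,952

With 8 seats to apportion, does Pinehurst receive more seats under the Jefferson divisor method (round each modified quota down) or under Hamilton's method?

Jefferson: Oakdale 4, Rivermont 3, Pinehurst 0, Claybrook 1.
Hamilton: Oakdale 3, Rivermont 3, Pinehurst 1, Claybrook 1.
Pinehurst gets 0 under Jefferson and 1 under Hamilton.

Hamilton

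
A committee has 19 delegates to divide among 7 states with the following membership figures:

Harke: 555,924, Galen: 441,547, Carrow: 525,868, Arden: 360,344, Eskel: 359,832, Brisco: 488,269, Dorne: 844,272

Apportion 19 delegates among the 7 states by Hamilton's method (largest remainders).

Standard divisor: 3576056 ÷ 19 ≈ 188213.474.
Standard quotas: Harke 2.9537, Galen 2.3460, Carrow 2.7940, Arden 1.9145, Eskel 1.9118, Brisco 2.5942, Dorne 4.4857.
Lower quotas: Harke 2, Galen 2, Carrow 2, Arden 1, Eskel 1, Brisco 2, Dorne 4 (sum 14, leaving 5 seats).
Remainders in descending order: Harke 0.9537, Arden 0.9145, Eskel 0.9118, Carrow 0.7940, Brisco 0.5942, Dorne 0.4857, Galen 0.3460.
Largest remainders: Harke, Arden, Eskel, Carrow, Brisco receive the extra seats.

Harke 3, Galen 2, Carrow 3, Arden 2, Eskel 2, Brisco 3, Dorne 4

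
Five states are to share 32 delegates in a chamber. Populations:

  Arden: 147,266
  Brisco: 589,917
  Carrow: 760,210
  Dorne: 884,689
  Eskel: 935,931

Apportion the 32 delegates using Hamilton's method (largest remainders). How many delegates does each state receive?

Arden 1, Brisco 6, Carrow 7, Dorne 9, Eskel 9

The standard divisor is 3318013/32 ≈ 103687.906.
Standard quotas: Arden 1.4203, Brisco 5.6894, Carrow 7.3317, Dorne 8.5322, Eskel 9.0264.
Lower quotas: Arden 1, Brisco 5, Carrow 7, Dorne 8, Eskel 9 (sum 30, leaving 2 seats).
Remainders in descending order: Brisco 0.6894, Dorne 0.5322, Arden 0.4203, Carrow 0.3317, Eskel 0.0264.
The surplus seats go to Brisco, Dorne.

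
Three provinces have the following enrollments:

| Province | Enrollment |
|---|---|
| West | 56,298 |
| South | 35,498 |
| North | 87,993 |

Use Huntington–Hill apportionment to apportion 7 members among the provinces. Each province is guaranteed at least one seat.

With divisor 25251: modified quotas West 2.230, South 1.406, North 3.485.
Geometric-mean thresholds: West √(2·3)=2.449, South √(1·2)=1.414, North √(3·4)=3.464.
Each quota rounded against its threshold gives West 2, South 1, North 4 (total 7).

West 2, South 1, North 4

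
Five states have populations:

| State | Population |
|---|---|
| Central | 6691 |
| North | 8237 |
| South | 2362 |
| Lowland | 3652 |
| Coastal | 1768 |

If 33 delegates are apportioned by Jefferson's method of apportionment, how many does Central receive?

10

Standard divisor 22710/33 ≈ 688.182; standard quotas: Central 9.723, North 11.969, South 3.432, Lowland 5.307, Coastal 2.569.
Rounding down gives 9, 11, 3, 5, 2 = 30 seats, so the divisor must be adjusted.
With modified divisor 620: modified quotas Central 10.792, North 13.285, South 3.810, Lowland 5.890, Coastal 2.852.
Rounding down: Central 10, North 13, South 3, Lowland 5, Coastal 2 (total 33).
Central receives 10.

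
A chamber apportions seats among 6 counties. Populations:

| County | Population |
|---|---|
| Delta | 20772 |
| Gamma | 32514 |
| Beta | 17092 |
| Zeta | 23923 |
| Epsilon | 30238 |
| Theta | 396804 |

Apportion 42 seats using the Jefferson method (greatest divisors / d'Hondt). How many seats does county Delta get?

Standard divisor 521343/42 ≈ 12412.929; standard quotas: Delta 1.673, Gamma 2.619, Beta 1.377, Zeta 1.927, Epsilon 2.436, Theta 31.967.
Rounding down gives 1, 2, 1, 1, 2, 31 = 38 seats, so the divisor must be adjusted.
With modified divisor 11500: modified quotas Delta 1.806, Gamma 2.827, Beta 1.486, Zeta 2.080, Epsilon 2.629, Theta 34.505.
Rounding down: Delta 1, Gamma 2, Beta 1, Zeta 2, Epsilon 2, Theta 34 (total 42).
Delta receives 1.

1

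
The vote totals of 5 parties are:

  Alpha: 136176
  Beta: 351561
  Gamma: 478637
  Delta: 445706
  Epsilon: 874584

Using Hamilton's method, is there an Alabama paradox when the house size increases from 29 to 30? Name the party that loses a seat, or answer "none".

At 29 seats: Alpha 2, Beta 4, Gamma 6, Delta 6, Epsilon 11.
At 30 seats: Alpha 2, Beta 5, Gamma 6, Delta 6, Epsilon 11.
No party's allocation decreased.

none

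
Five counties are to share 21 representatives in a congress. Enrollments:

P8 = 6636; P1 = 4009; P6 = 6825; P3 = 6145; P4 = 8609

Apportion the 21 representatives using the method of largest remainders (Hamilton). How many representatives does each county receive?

The standard divisor is 32224/21 ≈ 1534.476.
Standard quotas: P8 4.3246, P1 2.6126, P6 4.4478, P3 4.0046, P4 5.6104.
Lower quotas: P8 4, P1 2, P6 4, P3 4, P4 5 (sum 19, leaving 2 seats).
Remainders in descending order: P1 0.6126, P4 0.6104, P6 0.4478, P8 0.3246, P3 0.0046.
The surplus seats go to P1, P4.

P8 4, P1 3, P6 4, P3 4, P4 6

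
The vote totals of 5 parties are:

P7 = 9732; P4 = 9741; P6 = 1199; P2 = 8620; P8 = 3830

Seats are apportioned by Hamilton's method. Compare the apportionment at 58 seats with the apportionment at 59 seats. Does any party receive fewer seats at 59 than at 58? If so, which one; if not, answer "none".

none

At 58 seats: P7 17, P4 17, P6 2, P2 15, P8 7.
At 59 seats: P7 17, P4 17, P6 2, P2 16, P8 7.
No party's allocation decreased.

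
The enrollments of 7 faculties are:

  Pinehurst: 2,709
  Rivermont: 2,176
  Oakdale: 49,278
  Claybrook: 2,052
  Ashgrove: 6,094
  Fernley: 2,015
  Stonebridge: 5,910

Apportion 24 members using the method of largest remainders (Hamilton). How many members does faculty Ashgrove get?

2

The standard divisor is 70234/24 ≈ 2926.417.
Standard quotas: Pinehurst 0.9257, Rivermont 0.7436, Oakdale 16.8390, Claybrook 0.7012, Ashgrove 2.0824, Fernley 0.6886, Stonebridge 2.0195.
Lower quotas: Pinehurst 0, Rivermont 0, Oakdale 16, Claybrook 0, Ashgrove 2, Fernley 0, Stonebridge 2 (sum 20, leaving 4 seats).
Remainders in descending order: Pinehurst 0.9257, Oakdale 0.8390, Rivermont 0.7436, Claybrook 0.7012, Fernley 0.6886, Ashgrove 0.0824, Stonebridge 0.0195.
Largest remainders: Pinehurst, Oakdale, Rivermont, Claybrook receive the extra seats.
Ashgrove receives 2.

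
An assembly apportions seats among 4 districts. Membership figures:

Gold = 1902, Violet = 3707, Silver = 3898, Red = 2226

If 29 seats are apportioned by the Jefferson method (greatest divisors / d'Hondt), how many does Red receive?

5

Standard divisor 11733/29 ≈ 404.586; standard quotas: Gold 4.701, Violet 9.162, Silver 9.635, Red 5.502.
Rounding down gives 4, 9, 9, 5 = 27 seats, so the divisor must be adjusted.
With modified divisor 376: modified quotas Gold 5.059, Violet 9.859, Silver 10.367, Red 5.920.
Rounding down: Gold 5, Violet 9, Silver 10, Red 5 (total 29).
Red receives 5.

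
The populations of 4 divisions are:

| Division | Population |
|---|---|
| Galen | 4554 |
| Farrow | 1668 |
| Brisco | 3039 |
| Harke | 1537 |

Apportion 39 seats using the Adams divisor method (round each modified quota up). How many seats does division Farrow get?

Standard divisor 10798/39 ≈ 276.872; standard quotas: Galen 16.448, Farrow 6.024, Brisco 10.976, Harke 5.551.
Rounding up gives 17, 7, 11, 6 = 41 seats, so the divisor must be adjusted.
With modified divisor 300: modified quotas Galen 15.180, Farrow 5.560, Brisco 10.130, Harke 5.123.
Rounding up: Galen 16, Farrow 6, Brisco 11, Harke 6 (total 39).
Farrow receives 6.

6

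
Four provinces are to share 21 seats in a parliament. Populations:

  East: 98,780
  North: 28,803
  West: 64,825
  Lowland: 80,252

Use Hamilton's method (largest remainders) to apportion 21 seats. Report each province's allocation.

The standard divisor is 272660/21 ≈ 12983.81.
Standard quotas: East 7.6079, North 2.2184, West 4.9928, Lowland 6.1809.
Lower quotas: East 7, North 2, West 4, Lowland 6 (sum 19, leaving 2 seats).
Remainders in descending order: West 0.9928, East 0.6079, North 0.2184, Lowland 0.1809.
Largest remainders: West, East receive the extra seats.

East 8, North 2, West 5, Lowland 6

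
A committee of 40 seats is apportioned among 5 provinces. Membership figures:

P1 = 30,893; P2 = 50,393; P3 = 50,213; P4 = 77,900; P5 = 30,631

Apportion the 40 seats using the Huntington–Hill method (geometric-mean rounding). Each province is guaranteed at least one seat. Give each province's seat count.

With divisor 5928: modified quotas P1 5.211, P2 8.501, P3 8.470, P4 13.141, P5 5.167.
Geometric-mean thresholds: P1 √(5·6)=5.477, P2 √(8·9)=8.485, P3 √(8·9)=8.485, P4 √(13·14)=13.491, P5 √(5·6)=5.477.
Each quota rounded against its threshold gives P1 5, P2 9, P3 8, P4 13, P5 5 (total 40).

P1 5, P2 9, P3 8, P4 13, P5 5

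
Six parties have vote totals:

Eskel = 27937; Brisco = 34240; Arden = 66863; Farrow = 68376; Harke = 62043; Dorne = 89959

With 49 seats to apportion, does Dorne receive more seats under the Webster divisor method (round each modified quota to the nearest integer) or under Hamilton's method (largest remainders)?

Webster: Eskel 4, Brisco 5, Arden 9, Farrow 10, Harke 9, Dorne 12.
Hamilton: Eskel 4, Brisco 5, Arden 9, Farrow 9, Harke 9, Dorne 13.
Dorne gets 12 under Webster and 13 under Hamilton.

Hamilton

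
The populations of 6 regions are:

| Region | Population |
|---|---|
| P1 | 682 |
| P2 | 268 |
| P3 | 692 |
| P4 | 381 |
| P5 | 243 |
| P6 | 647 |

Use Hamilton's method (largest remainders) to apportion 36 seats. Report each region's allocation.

Total 2913; standard divisor 2913/36 ≈ 80.917.
Standard quotas: P1 8.428, P2 3.312, P3 8.552, P4 4.709, P5 3.003, P6 7.996.
Lower quotas: P1 8, P2 3, P3 8, P4 4, P5 3, P6 7 (sum 33, leaving 3 seats).
Remainders in descending order: P6 0.996, P4 0.709, P3 0.552, P1 0.428, P2 0.312, P5 0.003.
The surplus seats go to P6, P4, P3.

P1 8, P2 3, P3 9, P4 5, P5 3, P6 8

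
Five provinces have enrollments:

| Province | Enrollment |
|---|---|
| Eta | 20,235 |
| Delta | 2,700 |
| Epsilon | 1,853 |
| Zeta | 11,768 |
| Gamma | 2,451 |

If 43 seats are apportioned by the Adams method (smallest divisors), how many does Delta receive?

3

Standard divisor 39007/43 ≈ 907.14; standard quotas: Eta 22.306, Delta 2.976, Epsilon 2.043, Zeta 12.973, Gamma 2.702.
Rounding up gives 23, 3, 3, 13, 3 = 45 seats, so the divisor must be adjusted.
With modified divisor 950: modified quotas Eta 21.300, Delta 2.842, Epsilon 1.951, Zeta 12.387, Gamma 2.580.
Rounding up: Eta 22, Delta 3, Epsilon 2, Zeta 13, Gamma 3 (total 43).
Delta receives 3.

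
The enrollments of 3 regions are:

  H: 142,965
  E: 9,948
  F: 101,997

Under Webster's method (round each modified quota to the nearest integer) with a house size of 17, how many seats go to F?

7

Standard divisor 254910/17 ≈ 14994.706; standard quotas: H 9.534, E 0.663, F 6.802.
Rounding to the nearest integer gives 10, 1, 7 = 18 seats, so the divisor must be adjusted.
With modified divisor 15400: modified quotas H 9.283, E 0.646, F 6.623.
Rounding to the nearest integer: H 9, E 1, F 7 (total 17).
F receives 7.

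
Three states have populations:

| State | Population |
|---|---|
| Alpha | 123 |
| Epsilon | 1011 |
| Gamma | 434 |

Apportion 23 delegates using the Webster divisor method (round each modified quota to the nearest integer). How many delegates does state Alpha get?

Standard divisor 1568/23 ≈ 68.174; standard quotas: Alpha 1.804, Epsilon 14.830, Gamma 6.366.
Rounding to the nearest integer gives Alpha 2, Epsilon 15, Gamma 6 — total 23, matching the house size, so no adjustment is needed.
Alpha receives 2.

2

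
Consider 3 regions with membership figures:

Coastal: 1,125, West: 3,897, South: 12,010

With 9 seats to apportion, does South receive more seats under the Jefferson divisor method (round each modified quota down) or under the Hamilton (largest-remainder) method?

Jefferson

Jefferson: Coastal 0, West 2, South 7.
Hamilton: Coastal 1, West 2, South 6.
South gets 7 under Jefferson and 6 under Hamilton.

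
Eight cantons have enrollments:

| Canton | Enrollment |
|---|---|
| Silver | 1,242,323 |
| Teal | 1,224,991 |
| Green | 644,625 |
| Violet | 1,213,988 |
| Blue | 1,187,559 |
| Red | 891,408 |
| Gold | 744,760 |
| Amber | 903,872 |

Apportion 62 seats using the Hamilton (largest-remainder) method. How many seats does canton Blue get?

The standard divisor is 8053526/62 ≈ 129895.581.
Standard quotas: Silver 9.5640, Teal 9.4306, Green 4.9626, Violet 9.3459, Blue 9.1424, Red 6.8625, Gold 5.7335, Amber 6.9585.
Lower quotas: Silver 9, Teal 9, Green 4, Violet 9, Blue 9, Red 6, Gold 5, Amber 6 (sum 57, leaving 5 seats).
Remainders in descending order: Green 0.9626, Amber 0.9585, Red 0.8625, Gold 0.7335, Silver 0.5640, Teal 0.4306, Violet 0.3459, Blue 0.1424.
Largest remainders: Green, Amber, Red, Gold, Silver receive the extra seats.
Blue receives 9.

9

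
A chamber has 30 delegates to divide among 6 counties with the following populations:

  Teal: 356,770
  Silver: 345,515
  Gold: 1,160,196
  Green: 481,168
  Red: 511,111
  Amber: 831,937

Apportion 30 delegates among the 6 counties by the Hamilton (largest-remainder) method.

The standard divisor is 3686697/30 ≈ 122889.9.
Standard quotas: Teal 2.9032, Silver 2.8116, Gold 9.4409, Green 3.9154, Red 4.1591, Amber 6.7698.
Lower quotas: Teal 2, Silver 2, Gold 9, Green 3, Red 4, Amber 6 (sum 26, leaving 4 seats).
Remainders in descending order: Green 0.9154, Teal 0.9032, Silver 0.8116, Amber 0.7698, Gold 0.4409, Red 0.1591.
Largest remainders: Green, Teal, Silver, Amber receive the extra seats.

Teal 3, Silver 3, Gold 9, Green 4, Red 4, Amber 7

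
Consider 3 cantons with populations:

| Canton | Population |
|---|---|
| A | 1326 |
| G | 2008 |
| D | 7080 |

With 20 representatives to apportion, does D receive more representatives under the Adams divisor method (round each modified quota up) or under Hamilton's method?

Hamilton

Adams: A 3, G 4, D 13.
Hamilton: A 2, G 4, D 14.
D gets 13 under Adams and 14 under Hamilton.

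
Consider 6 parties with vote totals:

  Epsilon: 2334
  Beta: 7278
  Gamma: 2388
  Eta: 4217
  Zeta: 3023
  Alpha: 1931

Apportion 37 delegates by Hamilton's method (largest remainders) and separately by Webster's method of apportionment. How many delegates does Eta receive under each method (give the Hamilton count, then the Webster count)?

Hamilton: Epsilon 4, Beta 13, Gamma 4, Eta 7, Zeta 5, Alpha 4.
Webster: Epsilon 4, Beta 13, Gamma 4, Eta 8, Zeta 5, Alpha 3.
Eta gets 7 under Hamilton and 8 under Webster.

7 and 8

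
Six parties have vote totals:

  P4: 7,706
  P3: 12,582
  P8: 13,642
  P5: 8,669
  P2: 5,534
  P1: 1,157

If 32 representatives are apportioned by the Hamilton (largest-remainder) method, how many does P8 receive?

The standard divisor is 49290/32 ≈ 1540.312.
Standard quotas: P4 5.0029, P3 8.1685, P8 8.8566, P5 5.6281, P2 3.5928, P1 0.7511.
Lower quotas: P4 5, P3 8, P8 8, P5 5, P2 3, P1 0 (sum 29, leaving 3 seats).
Remainders in descending order: P8 0.8566, P1 0.7511, P5 0.6281, P2 0.5928, P3 0.1685, P4 0.0029.
Largest remainders: P8, P1, P5 receive the extra seats.
P8 receives 9.

9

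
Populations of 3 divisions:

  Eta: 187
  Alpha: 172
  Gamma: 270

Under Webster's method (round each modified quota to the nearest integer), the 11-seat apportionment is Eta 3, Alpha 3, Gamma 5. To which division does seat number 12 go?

Priority for the next seat is population ÷ (current seats + 0.5).
Priorities: Eta 53.429, Alpha 49.143, Gamma 49.091.
Highest priority: Eta.

Eta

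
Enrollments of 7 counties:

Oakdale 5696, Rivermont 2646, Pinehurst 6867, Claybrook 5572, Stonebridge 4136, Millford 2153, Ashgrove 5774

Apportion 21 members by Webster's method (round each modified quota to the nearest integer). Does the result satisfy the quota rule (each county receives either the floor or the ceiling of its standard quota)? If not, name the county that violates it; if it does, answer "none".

Standard quotas: Oakdale 3.642, Rivermont 1.692, Pinehurst 4.391, Claybrook 3.563, Stonebridge 2.645, Millford 1.377, Ashgrove 3.692.
Webster allocation: Oakdale 4, Rivermont 2, Pinehurst 4, Claybrook 3, Stonebridge 3, Millford 1, Ashgrove 4.
Every allocation lies between the lower and upper quota.

none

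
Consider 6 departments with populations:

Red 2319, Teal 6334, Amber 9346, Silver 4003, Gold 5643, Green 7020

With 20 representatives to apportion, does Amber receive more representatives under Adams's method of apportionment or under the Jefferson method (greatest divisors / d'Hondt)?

Adams: Red 2, Teal 4, Amber 5, Silver 2, Gold 3, Green 4.
Jefferson: Red 1, Teal 4, Amber 6, Silver 2, Gold 3, Green 4.
Amber gets 5 under Adams and 6 under Jefferson.

Jefferson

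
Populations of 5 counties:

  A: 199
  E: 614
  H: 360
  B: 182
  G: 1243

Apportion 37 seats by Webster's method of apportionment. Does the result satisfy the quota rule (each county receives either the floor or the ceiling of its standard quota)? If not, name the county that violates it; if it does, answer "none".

none

Standard quotas: A 2.834, E 8.744, H 5.127, B 2.592, G 17.702.
Webster allocation: A 3, E 9, H 5, B 3, G 17.
Every allocation lies between the lower and upper quota.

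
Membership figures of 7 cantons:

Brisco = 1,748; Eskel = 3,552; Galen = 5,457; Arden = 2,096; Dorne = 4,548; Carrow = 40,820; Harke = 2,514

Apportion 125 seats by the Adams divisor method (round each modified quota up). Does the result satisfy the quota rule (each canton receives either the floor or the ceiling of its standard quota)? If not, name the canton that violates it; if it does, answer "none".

Standard quotas: Brisco 3.598, Eskel 7.310, Galen 11.231, Arden 4.314, Dorne 9.360, Carrow 84.013, Harke 5.174.
Adams allocation: Brisco 4, Eskel 8, Galen 11, Arden 5, Dorne 10, Carrow 82, Harke 5.
Carrow has quota 84.013 (lower 84, upper 85) but receives 82 — outside the quota interval.

Carrow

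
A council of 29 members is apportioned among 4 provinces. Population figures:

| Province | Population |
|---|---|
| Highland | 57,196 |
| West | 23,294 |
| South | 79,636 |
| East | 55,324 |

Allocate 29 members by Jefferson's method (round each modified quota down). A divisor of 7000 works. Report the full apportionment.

With modified divisor 7000: modified quotas Highland 8.171, West 3.328, South 11.377, East 7.903.
Rounding down: Highland 8, West 3, South 11, East 7 (total 29).

Highland 8; West 3; South 11; East 7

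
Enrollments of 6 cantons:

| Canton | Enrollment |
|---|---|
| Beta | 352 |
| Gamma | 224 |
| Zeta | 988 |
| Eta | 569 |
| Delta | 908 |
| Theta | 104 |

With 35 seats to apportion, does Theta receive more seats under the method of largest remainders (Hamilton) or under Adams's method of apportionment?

Hamilton: Beta 4, Gamma 3, Zeta 11, Eta 6, Delta 10, Theta 1.
Adams: Beta 4, Gamma 3, Zeta 10, Eta 6, Delta 10, Theta 2.
Theta gets 1 under Hamilton and 2 under Adams.

Adams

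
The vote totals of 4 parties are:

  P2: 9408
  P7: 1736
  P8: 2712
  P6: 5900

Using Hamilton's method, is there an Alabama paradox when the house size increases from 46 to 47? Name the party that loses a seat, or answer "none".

none

At 46 seats: P2 22, P7 4, P8 6, P6 14.
At 47 seats: P2 22, P7 4, P8 7, P6 14.
No party's allocation decreased.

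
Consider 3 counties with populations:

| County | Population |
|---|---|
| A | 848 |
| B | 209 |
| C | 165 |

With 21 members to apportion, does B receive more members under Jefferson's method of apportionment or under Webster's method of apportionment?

Webster

Jefferson: A 15, B 3, C 3.
Webster: A 14, B 4, C 3.
B gets 3 under Jefferson and 4 under Webster.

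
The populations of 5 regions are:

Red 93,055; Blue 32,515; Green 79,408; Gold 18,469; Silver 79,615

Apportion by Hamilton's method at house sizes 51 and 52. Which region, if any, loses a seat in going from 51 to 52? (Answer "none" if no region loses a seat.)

At 51 seats: Red 16, Blue 6, Green 13, Gold 3, Silver 13.
At 52 seats: Red 16, Blue 5, Green 14, Gold 3, Silver 14.
Blue drops from 6 to 5.

Blue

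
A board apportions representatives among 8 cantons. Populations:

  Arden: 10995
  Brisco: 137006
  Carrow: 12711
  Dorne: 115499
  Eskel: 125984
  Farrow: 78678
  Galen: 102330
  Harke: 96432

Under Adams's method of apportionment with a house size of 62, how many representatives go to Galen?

Standard divisor 679635/62 ≈ 10961.855; standard quotas: Arden 1.003, Brisco 12.498, Carrow 1.160, Dorne 10.536, Eskel 11.493, Farrow 7.177, Galen 9.335, Harke 8.797.
Rounding up gives 2, 13, 2, 11, 12, 8, 10, 9 = 67 seats, so the divisor must be adjusted.
With modified divisor 11500: modified quotas Arden 0.956, Brisco 11.914, Carrow 1.105, Dorne 10.043, Eskel 10.955, Farrow 6.842, Galen 8.898, Harke 8.385.
Rounding up: Arden 1, Brisco 12, Carrow 2, Dorne 11, Eskel 11, Farrow 7, Galen 9, Harke 9 (total 62).
Galen receives 9.

9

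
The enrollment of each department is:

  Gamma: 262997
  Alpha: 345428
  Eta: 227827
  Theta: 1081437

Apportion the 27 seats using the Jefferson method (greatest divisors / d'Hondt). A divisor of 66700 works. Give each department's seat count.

With modified divisor 66700: modified quotas Gamma 3.943, Alpha 5.179, Eta 3.416, Theta 16.213.
Rounding down: Gamma 3, Alpha 5, Eta 3, Theta 16 (total 27).

Gamma 3; Alpha 5; Eta 3; Theta 16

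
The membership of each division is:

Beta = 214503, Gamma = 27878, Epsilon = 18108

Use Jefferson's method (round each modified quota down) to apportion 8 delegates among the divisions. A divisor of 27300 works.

With modified divisor 27300: modified quotas Beta 7.857, Gamma 1.021, Epsilon 0.663.
Rounding down: Beta 7, Gamma 1, Epsilon 0 (total 8).

Beta=7, Gamma=1, Epsilon=0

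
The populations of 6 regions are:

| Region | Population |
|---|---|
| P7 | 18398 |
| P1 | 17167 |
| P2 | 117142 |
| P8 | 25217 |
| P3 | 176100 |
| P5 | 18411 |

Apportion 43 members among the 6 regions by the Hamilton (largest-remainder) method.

Standard divisor: 372435 ÷ 43 ≈ 8661.279.
Standard quotas: P7 2.1242, P1 1.9820, P2 13.5248, P8 2.9115, P3 20.3319, P5 2.1257.
Lower quotas: P7 2, P1 1, P2 13, P8 2, P3 20, P5 2 (sum 40, leaving 3 seats).
Remainders in descending order: P1 0.9820, P8 0.9115, P2 0.5248, P3 0.3319, P5 0.1257, P7 0.1242.
The surplus seats go to P1, P8, P2.

P7 2, P1 2, P2 14, P8 3, P3 20, P5 2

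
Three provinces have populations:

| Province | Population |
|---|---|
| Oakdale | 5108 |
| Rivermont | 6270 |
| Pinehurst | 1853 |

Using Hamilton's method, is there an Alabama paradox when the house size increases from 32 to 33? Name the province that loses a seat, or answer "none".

At 32 seats: Oakdale 12, Rivermont 15, Pinehurst 5.
At 33 seats: Oakdale 13, Rivermont 16, Pinehurst 4.
Pinehurst drops from 5 to 4.

Pinehurst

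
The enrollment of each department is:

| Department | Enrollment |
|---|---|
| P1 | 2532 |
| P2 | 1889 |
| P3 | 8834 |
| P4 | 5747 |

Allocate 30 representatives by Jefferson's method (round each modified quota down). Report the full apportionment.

Standard divisor 19002/30 ≈ 633.4; standard quotas: P1 3.997, P2 2.982, P3 13.947, P4 9.073.
Rounding down gives 3, 2, 13, 9 = 27 seats, so the divisor must be adjusted.
With modified divisor 600: modified quotas P1 4.220, P2 3.148, P3 14.723, P4 9.578.
Rounding down: P1 4, P2 3, P3 14, P4 9 (total 30).

P1: 4, P2: 3, P3: 14, P4: 9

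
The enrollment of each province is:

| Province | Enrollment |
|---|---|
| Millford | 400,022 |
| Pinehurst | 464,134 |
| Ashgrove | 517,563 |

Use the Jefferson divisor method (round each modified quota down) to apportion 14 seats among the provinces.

Millford 4, Pinehurst 5, Ashgrove 5

Standard divisor 1381719/14 ≈ 98694.214; standard quotas: Millford 4.053, Pinehurst 4.703, Ashgrove 5.244.
Rounding down gives 4, 4, 5 = 13 seats, so the divisor must be adjusted.
With modified divisor 89500: modified quotas Millford 4.470, Pinehurst 5.186, Ashgrove 5.783.
Rounding down: Millford 4, Pinehurst 5, Ashgrove 5 (total 14).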